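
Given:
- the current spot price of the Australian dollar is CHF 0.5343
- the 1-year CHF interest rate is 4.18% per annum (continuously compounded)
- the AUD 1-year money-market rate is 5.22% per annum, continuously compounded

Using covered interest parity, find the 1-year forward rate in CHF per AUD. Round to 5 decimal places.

T = 1 year.
CHF accumulates by e^(0.0418×1) = 1.0426859.
AUD accumulates by e^(0.0522×1) = 1.0535864.
CIP: F = S · (grow CHF)/(grow AUD) = 0.5343 × 1.0426859/1.0535864 = 0.5287721 CHF per AUD.

0.52877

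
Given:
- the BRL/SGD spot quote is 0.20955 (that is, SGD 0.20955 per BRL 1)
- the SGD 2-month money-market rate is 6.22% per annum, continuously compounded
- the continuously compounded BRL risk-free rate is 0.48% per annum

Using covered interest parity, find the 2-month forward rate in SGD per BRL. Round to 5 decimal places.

0.21156

T = 2/12 years.
SGD accumulates by e^(0.0622×2/12) = 1.0104206.
Growth of 1 BRL over T: e^(0.0048×2/12) = 1.0008003.
CIP: F = S · (grow SGD)/(grow BRL) = 0.20955 × 1.0104206/1.0008003 = 0.2115643 SGD per BRL.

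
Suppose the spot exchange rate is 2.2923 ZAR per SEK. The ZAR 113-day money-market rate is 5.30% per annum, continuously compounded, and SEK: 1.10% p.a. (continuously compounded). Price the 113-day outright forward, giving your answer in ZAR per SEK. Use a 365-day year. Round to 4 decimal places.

T = 113/365 years.
Growth of 1 ZAR over T: e^(0.0530×113/365) = 1.0165436.
SEK accumulates by e^(0.0110×113/365) = 1.0034113.
CIP: F = S · (grow ZAR)/(grow SEK) = 2.2923 × 1.0165436/1.0034113 = 2.322301 ZAR per SEK.

2.3223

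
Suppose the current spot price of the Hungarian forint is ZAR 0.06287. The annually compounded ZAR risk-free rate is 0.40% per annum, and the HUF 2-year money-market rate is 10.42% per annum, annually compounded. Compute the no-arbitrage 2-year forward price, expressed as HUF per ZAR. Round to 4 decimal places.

T = 2 years.
ZAR accumulates by (1 + 0.0040)^2 = 1.008016.
HUF accumulates by (1 + 0.1042)^2 = 1.21925764.
CIP: F = S · (grow ZAR)/(grow HUF) = 0.06287 × 1.008016/1.21925764 = 0.051977502 ZAR per HUF.
Invert for HUF per ZAR: 1 / 0.051977502 = 19.2391.

19.2391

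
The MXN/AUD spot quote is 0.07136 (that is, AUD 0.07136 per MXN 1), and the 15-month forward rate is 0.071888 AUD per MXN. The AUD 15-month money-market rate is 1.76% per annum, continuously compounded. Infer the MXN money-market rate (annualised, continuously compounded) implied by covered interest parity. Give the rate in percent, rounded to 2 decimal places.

1.17%

T = 15/12 years.
By CIP, F/S equals the AUD-to-MXN growth ratio: 0.071888/0.07136 = 1.0073991.
The AUD side grows by e^(0.0176×15/12) = 1.0222438.
That pins the MXN growth at 1.0147357.
Take logs: ln 1.0147357 / (15/12) = 0.011703, so 1.17%.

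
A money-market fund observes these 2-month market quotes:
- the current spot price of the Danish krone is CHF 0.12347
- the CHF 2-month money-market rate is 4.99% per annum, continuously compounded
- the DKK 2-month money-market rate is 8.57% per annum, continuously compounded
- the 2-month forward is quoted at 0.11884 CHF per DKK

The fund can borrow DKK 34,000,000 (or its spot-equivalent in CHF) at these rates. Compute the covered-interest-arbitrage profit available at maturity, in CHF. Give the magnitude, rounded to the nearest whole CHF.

CHF 134,352

T = 2/12 years.
Keep in DKK, deliver into the forward: 34,000,000·1.014385828·0.11884 = CHF 4,098,686.80.
Swap to CHF now, deposit: 34,000,000·0.12347·1.008351346 = CHF 4,233,038.78.
The quoted forward undervalues DKK, so borrow DKK, convert to CHF at spot, deposit the CHF at 4.99%, and buy DKK forward at 0.11884 to cover the loan.
The gap between the two covered legs is CHF 134,352.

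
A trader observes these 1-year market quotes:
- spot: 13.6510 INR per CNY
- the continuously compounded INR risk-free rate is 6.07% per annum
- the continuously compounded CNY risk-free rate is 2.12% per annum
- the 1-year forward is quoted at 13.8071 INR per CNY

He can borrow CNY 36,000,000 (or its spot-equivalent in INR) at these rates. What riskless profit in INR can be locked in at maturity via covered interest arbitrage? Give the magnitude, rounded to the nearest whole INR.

T = 1 year.
Route A — deposit CNY, sell forward: 36,000,000 × 1.02142631647 × 13.8071 = INR 507,705,670.59.
Route B — convert at spot, deposit INR: 36,000,000 × 13.6510 × 1.06258009234 = INR 522,190,110.26.
The quoted forward undervalues CNY, so borrow CNY, convert to INR at spot, deposit the INR at 6.07%, and buy CNY forward at 13.8071 to cover the loan.
Arbitrage profit = |507,705,670.59 − 522,190,110.26| = INR 14,484,440.

INR 14,484,440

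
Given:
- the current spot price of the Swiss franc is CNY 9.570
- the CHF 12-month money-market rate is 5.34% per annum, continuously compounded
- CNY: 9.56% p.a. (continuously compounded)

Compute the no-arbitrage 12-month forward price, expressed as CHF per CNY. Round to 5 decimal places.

T = 1 year.
CNY growth factor: e^(0.0956×1) = 1.1003188.
CHF growth factor: e^(0.0534×1) = 1.0548515.
So F = 9.57 × 1.1003188 / 1.0548515 = 9.982496 (CNY/CHF).
Quoted the other way: 1/9.982496 = 0.10018 CHF per CNY.

0.10018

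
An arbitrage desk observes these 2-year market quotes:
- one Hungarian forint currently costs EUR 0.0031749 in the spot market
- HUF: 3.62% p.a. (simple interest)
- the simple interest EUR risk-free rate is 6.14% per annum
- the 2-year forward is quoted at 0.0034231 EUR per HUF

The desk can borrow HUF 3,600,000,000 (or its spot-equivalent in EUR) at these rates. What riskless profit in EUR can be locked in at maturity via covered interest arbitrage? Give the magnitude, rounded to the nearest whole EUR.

T = 2 years.
Route A — deposit HUF, sell forward: 3,600,000,000 × 1.072400 × 0.0034231 = EUR 13,215,356.78.
Route B — convert at spot, deposit EUR: 3,600,000,000 × 0.0031749 × 1.122800 = EUR 12,833,199.79.
The quoted forward overvalues HUF, so borrow EUR, buy HUF at spot, deposit the HUF at 3.62%, and sell the proceeds forward at 0.0034231.
Profit = 13,215,356.78 − 12,833,199.79 = EUR 382,157.

EUR 382,157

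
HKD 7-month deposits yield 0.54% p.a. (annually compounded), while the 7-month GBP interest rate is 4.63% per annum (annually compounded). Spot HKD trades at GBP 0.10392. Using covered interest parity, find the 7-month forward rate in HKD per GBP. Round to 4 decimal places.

T = 7/12 years.
Growth of 1 GBP over T: (1 + 0.0463)^(7/12) = 1.0267534.
HKD accumulates by (1 + 0.0054)^(7/12) = 1.0031465.
So F = 0.10392 × 1.0267534 / 1.0031465 = 0.1063655 (GBP/HKD).
Invert for HKD per GBP: 1 / 0.1063655 = 9.4015.

9.4015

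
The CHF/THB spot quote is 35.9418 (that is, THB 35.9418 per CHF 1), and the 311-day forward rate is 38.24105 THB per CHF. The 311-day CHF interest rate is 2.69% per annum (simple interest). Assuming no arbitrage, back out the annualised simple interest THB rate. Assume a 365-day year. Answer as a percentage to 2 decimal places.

T = 311/365 years.
F/S = 38.24105/35.9418 = 1.0639715 = (growth of THB) / (growth of CHF).
CHF growth factor: 1 + 0.0269×311/365 = 1.0229203.
So the THB growth factor = 1.088358.
r = (1.088358 − 1)/(311/365) = 0.103700 → 10.37%.

10.37%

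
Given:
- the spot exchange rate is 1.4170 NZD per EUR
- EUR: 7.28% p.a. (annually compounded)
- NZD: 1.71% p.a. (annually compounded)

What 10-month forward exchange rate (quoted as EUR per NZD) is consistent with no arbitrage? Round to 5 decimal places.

0.73778

T = 10/12 years.
NZD accumulates by (1 + 0.0171)^(10/12) = 1.0142298.
EUR accumulates by (1 + 0.0728)^(10/12) = 1.0603086.
So F = 1.417 × 1.0142298 / 1.0603086 = 1.355420 (NZD/EUR).
Quoted the other way: 1/1.355420 = 0.73778 EUR per NZD.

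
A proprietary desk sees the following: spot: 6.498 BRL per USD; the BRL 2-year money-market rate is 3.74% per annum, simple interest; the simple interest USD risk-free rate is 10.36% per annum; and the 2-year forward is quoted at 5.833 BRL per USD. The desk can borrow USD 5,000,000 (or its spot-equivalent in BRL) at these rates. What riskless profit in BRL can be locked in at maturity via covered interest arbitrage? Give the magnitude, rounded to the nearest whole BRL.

BRL 287,736

T = 2 years.
Invest the USD and cover forward: 5,000,000 × 1.207200 × 5.833 = BRL 35,207,988.00.
Convert at spot and invest in BRL: 5,000,000 × 6.498 × 1.074800 = BRL 34,920,252.00.
The quoted forward overvalues USD, so borrow BRL, buy USD at spot, deposit the USD at 10.36%, and sell the proceeds forward at 5.833.
The gap between the two covered legs is BRL 287,736.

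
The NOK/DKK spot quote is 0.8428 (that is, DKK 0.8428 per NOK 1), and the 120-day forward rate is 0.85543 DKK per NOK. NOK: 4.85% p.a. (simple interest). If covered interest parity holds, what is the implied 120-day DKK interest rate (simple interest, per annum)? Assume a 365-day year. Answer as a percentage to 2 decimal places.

9.48%

T = 120/365 years.
By CIP, F/S equals the DKK-to-NOK growth ratio: 0.85543/0.8428 = 1.0149858.
The NOK side grows by 1 + 0.0485×120/365 = 1.0159452.
So the DKK growth factor = 1.031170.
(1.031170 − 1)/T = 0.094809, i.e. 9.48%.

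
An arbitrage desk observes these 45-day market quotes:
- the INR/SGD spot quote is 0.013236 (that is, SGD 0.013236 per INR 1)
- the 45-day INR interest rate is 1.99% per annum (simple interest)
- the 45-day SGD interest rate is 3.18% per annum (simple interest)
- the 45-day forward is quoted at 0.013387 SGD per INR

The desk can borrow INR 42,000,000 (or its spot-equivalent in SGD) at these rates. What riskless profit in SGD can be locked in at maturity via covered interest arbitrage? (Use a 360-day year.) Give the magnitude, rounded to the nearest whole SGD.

SGD 5,531

T = 45/360 years.
Keep in INR, deliver into the forward: 42,000,000·1.0024875·0.013387 = SGD 563,652.61.
Swap to SGD now, deposit: 42,000,000·0.013236·1.003975 = SGD 558,121.75.
The quoted forward overvalues INR, so borrow SGD, buy INR at spot, deposit the INR at 1.99%, and sell the proceeds forward at 0.013387.
The gap between the two covered legs is SGD 5,531.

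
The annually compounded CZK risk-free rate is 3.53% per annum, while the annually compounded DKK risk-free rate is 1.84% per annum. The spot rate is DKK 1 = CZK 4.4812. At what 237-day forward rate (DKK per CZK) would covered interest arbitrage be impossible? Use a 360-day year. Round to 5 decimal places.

T = 237/360 years.
CZK growth factor: (1 + 0.0353)^(237/360) = 1.0231012.
Growth of 1 DKK over T: (1 + 0.0184)^(237/360) = 1.0120756.
So F = 4.4812 × 1.0231012 / 1.0120756 = 4.530018 (CZK/DKK).
Invert for DKK per CZK: 1 / 4.530018 = 0.22075.

0.22075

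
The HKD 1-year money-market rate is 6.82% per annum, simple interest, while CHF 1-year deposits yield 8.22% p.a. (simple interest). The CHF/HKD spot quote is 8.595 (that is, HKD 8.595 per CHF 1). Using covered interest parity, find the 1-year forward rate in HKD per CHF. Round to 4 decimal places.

8.4838

T = 1 year.
Growth of 1 HKD over T: 1 + 0.0682×1 = 1.068200.
Growth of 1 CHF over T: 1 + 0.0822×1 = 1.082200.
Forward (HKD per CHF) = 8.595 × 1.068200 / 1.082200 = 8.483810.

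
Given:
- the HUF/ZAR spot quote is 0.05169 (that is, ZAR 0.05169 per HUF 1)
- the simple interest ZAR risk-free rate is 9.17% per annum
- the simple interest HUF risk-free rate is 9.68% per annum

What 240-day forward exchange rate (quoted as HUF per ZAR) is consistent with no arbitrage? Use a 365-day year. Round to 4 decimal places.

19.4073

T = 240/365 years.
ZAR growth factor: 1 + 0.0917×240/365 = 1.06029589.
Growth of 1 HUF over T: 1 + 0.0968×240/365 = 1.06364932.
So F = 0.05169 × 1.06029589 / 1.06364932 = 0.051527034 (ZAR/HUF).
Invert for HUF per ZAR: 1 / 0.051527034 = 19.4073.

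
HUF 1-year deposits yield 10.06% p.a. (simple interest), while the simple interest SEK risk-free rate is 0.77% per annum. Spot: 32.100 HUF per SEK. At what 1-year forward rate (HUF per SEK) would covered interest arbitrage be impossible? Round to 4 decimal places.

T = 1 year.
Growth of 1 HUF over T: 1 + 0.1006×1 = 1.100600.
Growth of 1 SEK over T: 1 + 0.0077×1 = 1.007700.
So F = 32.1 × 1.100600 / 1.007700 = 35.059303 (HUF/SEK).

35.0593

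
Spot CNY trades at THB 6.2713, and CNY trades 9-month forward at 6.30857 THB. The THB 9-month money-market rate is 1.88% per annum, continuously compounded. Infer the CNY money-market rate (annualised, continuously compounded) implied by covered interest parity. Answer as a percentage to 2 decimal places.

T = 9/12 years.
F/S = 6.30857/6.2713 = 1.0059429 = (growth of THB) / (growth of CNY).
The THB side grows by e^(0.0188×9/12) = 1.0141999.
That pins the CNY growth at 1.0082082.
r = ln(1.0082082)/(9/12) = 0.010900 → 1.09%.

1.09%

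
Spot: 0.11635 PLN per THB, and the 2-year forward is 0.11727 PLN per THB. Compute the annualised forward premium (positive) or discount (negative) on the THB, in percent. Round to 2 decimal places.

T = 2 years.
Period premium: (0.11727 − 0.11635)/0.11635 = 0.0079072.
Per annum: 0.0079072 / 2 = 0.003954 = 0.40%.

+0.40%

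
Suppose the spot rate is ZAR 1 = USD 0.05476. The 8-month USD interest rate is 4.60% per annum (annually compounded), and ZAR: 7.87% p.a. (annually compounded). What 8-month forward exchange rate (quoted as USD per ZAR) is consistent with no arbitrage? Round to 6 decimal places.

T = 8/12 years.
USD growth factor: (1 + 0.0460)^(8/12) = 1.0304362.
ZAR accumulates by (1 + 0.0787)^(8/12) = 1.0518015.
CIP: F = S · (grow USD)/(grow ZAR) = 0.05476 × 1.0304362/1.0518015 = 0.05364766 USD per ZAR.

0.053648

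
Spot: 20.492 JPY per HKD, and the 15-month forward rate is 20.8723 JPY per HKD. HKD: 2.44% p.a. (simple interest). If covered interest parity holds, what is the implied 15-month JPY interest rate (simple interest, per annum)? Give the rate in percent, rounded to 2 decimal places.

T = 15/12 years.
F/S = 20.8723/20.492 = 1.0185585 = (growth of JPY) / (growth of HKD).
The HKD side grows by 1 + 0.0244×15/12 = 1.030500.
So the JPY growth factor = 1.0496245.
(1.0496245 − 1)/T = 0.039700, i.e. 3.97%.

3.97%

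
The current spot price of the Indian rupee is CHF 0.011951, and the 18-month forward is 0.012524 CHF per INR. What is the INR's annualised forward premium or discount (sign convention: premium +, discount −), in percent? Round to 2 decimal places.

T = 18/12 years.
INR trades forward at +4.79458% vs spot over the period.
Annualise by dividing by T: 0.0479458 / (18/12) = 0.031964 → 3.20%.

+3.20%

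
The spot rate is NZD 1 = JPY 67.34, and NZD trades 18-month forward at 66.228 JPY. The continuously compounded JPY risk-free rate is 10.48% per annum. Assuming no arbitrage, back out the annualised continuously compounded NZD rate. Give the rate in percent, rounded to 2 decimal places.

T = 18/12 years.
CIP gives F = S · g_JPY/g_NZD, so g_JPY/g_NZD = 66.228/67.34 = 0.9834868.
JPY growth factor: e^(0.1048×18/12) = 1.1702296.
That pins the NZD growth at 1.1898783.
r = ln(1.1898783)/(18/12) = 0.115901 → 11.59%.

11.59%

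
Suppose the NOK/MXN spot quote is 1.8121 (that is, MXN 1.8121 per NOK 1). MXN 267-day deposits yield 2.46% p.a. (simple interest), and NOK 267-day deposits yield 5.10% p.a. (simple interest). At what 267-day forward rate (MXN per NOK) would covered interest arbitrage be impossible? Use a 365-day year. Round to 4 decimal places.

T = 267/365 years.
Growth of 1 MXN over T: 1 + 0.0246×267/365 = 1.0179951.
NOK growth factor: 1 + 0.0510×267/365 = 1.0373068.
So F = 1.8121 × 1.0179951 / 1.0373068 = 1.778364 (MXN/NOK).

1.7784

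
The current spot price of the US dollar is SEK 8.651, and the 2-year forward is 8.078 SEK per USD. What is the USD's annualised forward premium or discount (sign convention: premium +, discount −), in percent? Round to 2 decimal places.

-3.31%

T = 2 years.
(F − S)/S = (8.078 − 8.651)/8.651 = -0.0662351.
×(1/T) gives -3.31% p.a.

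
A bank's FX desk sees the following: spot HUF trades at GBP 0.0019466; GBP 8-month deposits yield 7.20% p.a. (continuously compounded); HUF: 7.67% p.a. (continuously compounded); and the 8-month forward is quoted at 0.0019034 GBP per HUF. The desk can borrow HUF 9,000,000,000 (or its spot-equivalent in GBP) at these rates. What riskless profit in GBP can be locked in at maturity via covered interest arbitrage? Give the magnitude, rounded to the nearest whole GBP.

T = 8/12 years.
Invest the HUF and cover forward: 9,000,000,000 × 1.0524632124 × 0.0019034 = GBP 18,029,326.31.
Convert at spot and invest in GBP: 9,000,000,000 × 0.0019466 × 1.0491706553 = GBP 18,380,840.38.
The quoted forward undervalues HUF, so borrow HUF, convert to GBP at spot, deposit the GBP at 7.20%, and buy HUF forward at 0.0019034 to cover the loan.
Profit = 18,380,840.38 − 18,029,326.31 = GBP 351,514.

GBP 351,514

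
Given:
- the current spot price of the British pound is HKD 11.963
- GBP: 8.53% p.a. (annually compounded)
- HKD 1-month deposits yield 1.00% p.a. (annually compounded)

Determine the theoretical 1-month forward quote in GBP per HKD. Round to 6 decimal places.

0.084093

T = 1/12 years.
HKD accumulates by (1 + 0.0100)^(1/12) = 1.0008295.
GBP growth factor: (1 + 0.0853)^(1/12) = 1.0068447.
Forward (HKD per GBP) = 11.963 × 1.0008295 / 1.0068447 = 11.89153.
Invert for GBP per HKD: 1 / 11.89153 = 0.084093.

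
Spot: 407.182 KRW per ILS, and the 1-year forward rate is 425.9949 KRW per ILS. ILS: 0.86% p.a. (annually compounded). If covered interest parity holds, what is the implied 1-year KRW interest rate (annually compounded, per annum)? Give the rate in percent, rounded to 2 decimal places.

T = 1 year.
By CIP, F/S equals the KRW-to-ILS growth ratio: 425.9949/407.182 = 1.0462027.
ILS growth factor: (1 + 0.0086)^1 = 1.008600.
That pins the KRW growth at 1.055200.
Annualise: 1.055200^(1/1) − 1 = 0.055200 = 5.52%.

5.52%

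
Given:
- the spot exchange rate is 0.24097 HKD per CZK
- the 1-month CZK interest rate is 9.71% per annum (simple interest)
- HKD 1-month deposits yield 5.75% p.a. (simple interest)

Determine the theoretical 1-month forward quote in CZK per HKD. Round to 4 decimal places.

T = 1/12 years.
HKD growth factor: 1 + 0.0575×1/12 = 1.0047917.
CZK growth factor: 1 + 0.0971×1/12 = 1.0080917.
So F = 0.24097 × 1.0047917 / 1.0080917 = 0.2401812 (HKD/CZK).
Quoted the other way: 1/0.2401812 = 4.1635 CZK per HKD.

4.1635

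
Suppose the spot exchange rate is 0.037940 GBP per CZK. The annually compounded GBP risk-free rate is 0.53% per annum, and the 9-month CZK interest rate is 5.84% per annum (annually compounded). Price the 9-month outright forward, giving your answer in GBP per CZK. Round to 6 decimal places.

T = 9/12 years.
Growth of 1 GBP over T: (1 + 0.0053)^(9/12) = 1.0039724.
CZK accumulates by (1 + 0.0584)^(9/12) = 1.0434878.
Forward (GBP per CZK) = 0.03794 × 1.0039724 / 1.0434878 = 0.03650327.

0.036503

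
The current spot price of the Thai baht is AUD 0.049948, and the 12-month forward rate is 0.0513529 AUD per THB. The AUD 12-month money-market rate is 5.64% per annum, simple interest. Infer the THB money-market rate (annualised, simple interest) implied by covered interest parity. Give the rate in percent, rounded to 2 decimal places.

T = 1 year.
CIP gives F = S · g_AUD/g_THB, so g_AUD/g_THB = 0.0513529/0.049948 = 1.0281273.
AUD growth factor: 1 + 0.0564×1 = 1.056400.
That pins the THB growth at 1.0274992.
(1.0274992 − 1)/T = 0.027499, i.e. 2.75%.

2.75%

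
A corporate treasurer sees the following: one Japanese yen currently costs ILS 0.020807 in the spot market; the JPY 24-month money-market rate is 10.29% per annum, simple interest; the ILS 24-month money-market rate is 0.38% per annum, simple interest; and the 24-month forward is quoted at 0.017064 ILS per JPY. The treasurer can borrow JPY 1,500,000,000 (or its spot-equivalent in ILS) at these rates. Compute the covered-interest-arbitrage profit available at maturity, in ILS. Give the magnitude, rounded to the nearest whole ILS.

T = 2 years.
Keep in JPY, deliver into the forward: 1,500,000,000·1.205800·0.017064 = ILS 30,863,656.80.
Swap to ILS now, deposit: 1,500,000,000·0.020807·1.007600 = ILS 31,447,699.80.
The quoted forward undervalues JPY, so borrow JPY, convert to ILS at spot, deposit the ILS at 0.38%, and buy JPY forward at 0.017064 to cover the loan.
The gap between the two covered legs is ILS 584,043.

ILS 584,043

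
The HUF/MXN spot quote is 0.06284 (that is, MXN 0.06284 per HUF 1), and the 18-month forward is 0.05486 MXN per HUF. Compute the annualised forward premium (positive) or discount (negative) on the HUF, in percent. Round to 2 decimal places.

-8.47%

T = 18/12 years.
Period premium: (0.05486 − 0.06284)/0.06284 = -0.1269892.
×(1/T) gives -8.47% p.a.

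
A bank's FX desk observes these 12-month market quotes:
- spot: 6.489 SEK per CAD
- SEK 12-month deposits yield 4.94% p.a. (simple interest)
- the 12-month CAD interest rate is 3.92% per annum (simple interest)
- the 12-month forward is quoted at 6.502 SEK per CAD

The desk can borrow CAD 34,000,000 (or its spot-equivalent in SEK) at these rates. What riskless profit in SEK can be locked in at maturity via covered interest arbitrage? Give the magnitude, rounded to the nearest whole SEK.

SEK 1,791,059

T = 1 year.
Invest the CAD and cover forward: 34,000,000 × 1.039200 × 6.502 = SEK 229,733,865.60.
Convert at spot and invest in SEK: 34,000,000 × 6.489 × 1.049400 = SEK 231,524,924.40.
The quoted forward undervalues CAD, so borrow CAD, convert to SEK at spot, deposit the SEK at 4.94%, and buy CAD forward at 6.502 to cover the loan.
The gap between the two covered legs is SEK 1,791,059.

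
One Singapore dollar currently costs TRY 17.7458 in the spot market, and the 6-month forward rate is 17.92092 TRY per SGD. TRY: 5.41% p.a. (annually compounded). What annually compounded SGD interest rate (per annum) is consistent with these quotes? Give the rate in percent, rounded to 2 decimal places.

3.36%

T = 6/12 years.
CIP gives F = S · g_TRY/g_SGD, so g_TRY/g_SGD = 17.92092/17.7458 = 1.0098683.
The TRY side grows by (1 + 0.0541)^(6/12) = 1.0266937.
So the SGD growth factor = 1.016661.
r = 1.016661^(12/6) − 1 = 0.033600 → 3.36%.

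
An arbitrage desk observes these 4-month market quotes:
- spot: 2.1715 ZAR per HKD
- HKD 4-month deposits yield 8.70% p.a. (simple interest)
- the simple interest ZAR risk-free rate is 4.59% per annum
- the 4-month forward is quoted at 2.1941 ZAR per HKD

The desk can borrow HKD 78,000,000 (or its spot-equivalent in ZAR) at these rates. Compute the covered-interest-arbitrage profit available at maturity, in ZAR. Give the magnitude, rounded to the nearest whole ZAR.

ZAR 4,134,386

T = 4/12 years.
Invest the HKD and cover forward: 78,000,000 × 1.029000 × 2.1941 = ZAR 176,102,854.20.
Convert at spot and invest in ZAR: 78,000,000 × 2.1715 × 1.015300 = ZAR 171,968,468.10.
The quoted forward overvalues HKD, so borrow ZAR, buy HKD at spot, deposit the HKD at 8.70%, and sell the proceeds forward at 2.1941.
Profit = 176,102,854.20 − 171,968,468.10 = ZAR 4,134,386.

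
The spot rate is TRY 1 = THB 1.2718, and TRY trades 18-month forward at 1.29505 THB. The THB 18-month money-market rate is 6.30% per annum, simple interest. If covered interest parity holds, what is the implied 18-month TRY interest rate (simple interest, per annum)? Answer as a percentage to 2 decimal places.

4.99%

T = 18/12 years.
CIP gives F = S · g_THB/g_TRY, so g_THB/g_TRY = 1.29505/1.2718 = 1.0182812.
The THB side grows by 1 + 0.0630×18/12 = 1.094500.
Hence g_TRY = 1.0748504.
r = (1.0748504 − 1)/(18/12) = 0.049900 → 4.99%.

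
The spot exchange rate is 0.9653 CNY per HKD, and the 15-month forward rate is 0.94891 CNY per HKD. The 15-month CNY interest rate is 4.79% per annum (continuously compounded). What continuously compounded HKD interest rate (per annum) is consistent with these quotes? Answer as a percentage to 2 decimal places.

T = 15/12 years.
CIP gives F = S · g_CNY/g_HKD, so g_CNY/g_HKD = 0.94891/0.9653 = 0.9830208.
The CNY side grows by e^(0.0479×15/12) = 1.0617038.
That pins the HKD growth at 1.080042.
r = ln(1.080042)/(15/12) = 0.061600 → 6.16%.

6.16%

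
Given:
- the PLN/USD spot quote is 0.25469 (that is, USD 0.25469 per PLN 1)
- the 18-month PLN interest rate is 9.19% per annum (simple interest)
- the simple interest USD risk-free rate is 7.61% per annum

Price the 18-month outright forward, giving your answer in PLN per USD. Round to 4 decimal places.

T = 18/12 years.
Growth of 1 USD over T: 1 + 0.0761×18/12 = 1.114150.
Growth of 1 PLN over T: 1 + 0.0919×18/12 = 1.137850.
Forward (USD per PLN) = 0.25469 × 1.114150 / 1.137850 = 0.2493851.
Invert for PLN per USD: 1 / 0.2493851 = 4.0099.

4.0099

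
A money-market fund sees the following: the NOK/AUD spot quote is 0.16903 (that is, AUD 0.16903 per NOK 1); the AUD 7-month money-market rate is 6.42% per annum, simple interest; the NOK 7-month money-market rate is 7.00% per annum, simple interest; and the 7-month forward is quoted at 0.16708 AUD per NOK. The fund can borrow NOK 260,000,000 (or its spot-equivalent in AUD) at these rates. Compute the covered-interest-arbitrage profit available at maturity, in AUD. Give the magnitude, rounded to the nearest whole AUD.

AUD 379,012

T = 7/12 years.
Invest the NOK and cover forward: 260,000,000 × 1.0408333333 × 0.16708 = AUD 45,214,632.67.
Convert at spot and invest in AUD: 260,000,000 × 0.16903 × 1.037450 = AUD 45,593,645.11.
The quoted forward undervalues NOK, so borrow NOK, convert to AUD at spot, deposit the AUD at 6.42%, and buy NOK forward at 0.16708 to cover the loan.
Arbitrage profit = |45,214,632.67 − 45,593,645.11| = AUD 379,012.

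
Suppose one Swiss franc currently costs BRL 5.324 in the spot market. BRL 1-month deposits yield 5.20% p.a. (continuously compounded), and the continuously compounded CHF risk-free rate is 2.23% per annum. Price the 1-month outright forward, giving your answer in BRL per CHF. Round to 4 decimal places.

5.3372

T = 1/12 years.
BRL accumulates by e^(0.0520×1/12) = 1.0043427.
CHF growth factor: e^(0.0223×1/12) = 1.0018601.
Forward (BRL per CHF) = 5.324 × 1.0043427 / 1.0018601 = 5.337193.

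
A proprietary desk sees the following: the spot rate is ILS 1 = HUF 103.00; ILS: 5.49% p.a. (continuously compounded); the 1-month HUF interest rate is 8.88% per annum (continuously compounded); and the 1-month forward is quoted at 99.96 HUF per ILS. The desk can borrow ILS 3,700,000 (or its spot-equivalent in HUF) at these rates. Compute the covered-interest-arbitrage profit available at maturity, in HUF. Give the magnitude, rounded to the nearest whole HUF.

T = 1/12 years.
Invest the ILS and cover forward: 3,700,000 × 1.00458548129 × 99.96 = HUF 371,547,949.43.
Convert at spot and invest in HUF: 3,700,000 × 103.00 × 1.00742744766 = HUF 383,930,600.30.
The quoted forward undervalues ILS, so borrow ILS, convert to HUF at spot, deposit the HUF at 8.88%, and buy ILS forward at 99.96 to cover the loan.
The gap between the two covered legs is HUF 12,382,651.

HUF 12,382,651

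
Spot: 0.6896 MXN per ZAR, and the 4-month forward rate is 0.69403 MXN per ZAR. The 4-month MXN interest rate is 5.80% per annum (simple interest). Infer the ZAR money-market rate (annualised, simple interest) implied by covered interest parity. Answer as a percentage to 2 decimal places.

T = 4/12 years.
F/S = 0.69403/0.6896 = 1.0064240 = (growth of MXN) / (growth of ZAR).
MXN growth factor: 1 + 0.0580×4/12 = 1.0193333.
That pins the ZAR growth at 1.0128269.
(1.0128269 − 1)/T = 0.038481, i.e. 3.85%.

3.85%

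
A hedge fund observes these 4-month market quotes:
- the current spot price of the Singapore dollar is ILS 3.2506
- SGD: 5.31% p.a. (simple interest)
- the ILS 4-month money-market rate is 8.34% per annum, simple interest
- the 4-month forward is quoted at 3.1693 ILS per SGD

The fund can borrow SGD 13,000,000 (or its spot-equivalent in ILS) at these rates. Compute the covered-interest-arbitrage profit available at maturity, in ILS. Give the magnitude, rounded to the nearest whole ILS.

ILS 1,502,411

T = 4/12 years.
Invest the SGD and cover forward: 13,000,000 × 1.017700 × 3.1693 = ILS 41,930,155.93.
Convert at spot and invest in ILS: 13,000,000 × 3.2506 × 1.027800 = ILS 43,432,566.84.
The quoted forward undervalues SGD, so borrow SGD, convert to ILS at spot, deposit the ILS at 8.34%, and buy SGD forward at 3.1693 to cover the loan.
Arbitrage profit = |41,930,155.93 − 43,432,566.84| = ILS 1,502,411.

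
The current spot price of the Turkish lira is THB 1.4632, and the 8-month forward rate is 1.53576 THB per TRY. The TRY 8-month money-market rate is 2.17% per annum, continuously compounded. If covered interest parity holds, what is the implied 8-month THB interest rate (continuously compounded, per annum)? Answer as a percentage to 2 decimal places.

9.43%

T = 8/12 years.
F/S = 1.53576/1.4632 = 1.0495899 = (growth of THB) / (growth of TRY).
The TRY side grows by e^(0.0217×8/12) = 1.0145718.
That pins the THB growth at 1.0648843.
Take logs: ln 1.0648843 / (8/12) = 0.094299, so 9.43%.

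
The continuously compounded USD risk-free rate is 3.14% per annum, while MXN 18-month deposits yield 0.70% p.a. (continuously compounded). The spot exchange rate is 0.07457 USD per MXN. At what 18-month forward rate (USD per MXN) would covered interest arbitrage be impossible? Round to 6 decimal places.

0.077350

T = 18/12 years.
USD growth factor: e^(0.0314×18/12) = 1.0482268.
MXN accumulates by e^(0.0070×18/12) = 1.0105553.
Forward (USD per MXN) = 0.07457 × 1.0482268 / 1.0105553 = 0.07734982.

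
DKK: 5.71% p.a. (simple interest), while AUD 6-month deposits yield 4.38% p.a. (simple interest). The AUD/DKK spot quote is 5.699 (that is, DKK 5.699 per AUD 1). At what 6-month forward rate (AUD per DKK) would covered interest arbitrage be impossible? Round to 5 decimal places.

T = 6/12 years.
Growth of 1 DKK over T: 1 + 0.0571×6/12 = 1.028550.
Growth of 1 AUD over T: 1 + 0.0438×6/12 = 1.021900.
So F = 5.699 × 1.028550 / 1.021900 = 5.736086 (DKK/AUD).
Quoted the other way: 1/5.736086 = 0.17433 AUD per DKK.

0.17433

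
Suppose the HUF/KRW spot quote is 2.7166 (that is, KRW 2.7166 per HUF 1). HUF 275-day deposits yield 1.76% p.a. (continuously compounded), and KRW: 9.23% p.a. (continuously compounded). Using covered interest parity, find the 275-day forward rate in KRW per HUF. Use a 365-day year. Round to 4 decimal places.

T = 275/365 years.
KRW growth factor: e^(0.0923×275/365) = 1.0720161.
HUF growth factor: e^(0.0176×275/365) = 1.0133486.
CIP: F = S · (grow KRW)/(grow HUF) = 2.7166 × 1.0720161/1.0133486 = 2.873877 KRW per HUF.

2.8739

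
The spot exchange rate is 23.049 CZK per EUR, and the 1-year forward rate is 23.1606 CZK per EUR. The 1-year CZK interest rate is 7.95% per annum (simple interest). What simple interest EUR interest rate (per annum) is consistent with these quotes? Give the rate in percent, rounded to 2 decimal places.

T = 1 year.
CIP gives F = S · g_CZK/g_EUR, so g_CZK/g_EUR = 23.1606/23.049 = 1.0048419.
CZK growth factor: 1 + 0.0795×1 = 1.079500.
So the EUR growth factor = 1.0742984.
r = (1.0742984 − 1)/1 = 0.074298 → 7.43%.

7.43%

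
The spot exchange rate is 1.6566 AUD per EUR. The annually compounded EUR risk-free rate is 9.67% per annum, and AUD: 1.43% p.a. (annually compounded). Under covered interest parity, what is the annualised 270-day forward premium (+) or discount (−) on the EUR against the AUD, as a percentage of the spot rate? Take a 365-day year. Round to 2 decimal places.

T = 270/365 years.
CIP forward (AUD per EUR) = 1.6566 × 1.0105585/1.070666 = 1.5635980.
(F − S)/S ÷ T = (1.5635980 − 1.6566)/1.6566/(270/365) = -0.075893 → -7.59%.

-7.59%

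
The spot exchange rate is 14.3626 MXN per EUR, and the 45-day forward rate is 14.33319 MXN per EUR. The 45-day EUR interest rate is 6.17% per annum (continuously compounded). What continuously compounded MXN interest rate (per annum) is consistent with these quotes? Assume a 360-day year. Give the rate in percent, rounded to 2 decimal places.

4.53%

T = 45/360 years.
F/S = 14.33319/14.3626 = 0.9979523 = (growth of MXN) / (growth of EUR).
EUR growth factor: e^(0.0617×45/360) = 1.0077423.
So the MXN growth factor = 1.0056787.
r = ln(1.0056787)/(45/360) = 0.045301 → 4.53%.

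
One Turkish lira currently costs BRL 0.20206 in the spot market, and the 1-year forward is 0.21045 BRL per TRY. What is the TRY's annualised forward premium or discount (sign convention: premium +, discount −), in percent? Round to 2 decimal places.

T = 1 year.
Period premium: (0.21045 − 0.20206)/0.20206 = 0.0415223.
Annualise by dividing by T: 0.0415223 / 1 = 0.041522 → 4.15%.

+4.15%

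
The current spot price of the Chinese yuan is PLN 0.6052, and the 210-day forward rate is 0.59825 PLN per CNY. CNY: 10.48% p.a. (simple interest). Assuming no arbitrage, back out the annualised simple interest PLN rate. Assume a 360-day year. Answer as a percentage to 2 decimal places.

T = 210/360 years.
F/S = 0.59825/0.6052 = 0.9885162 = (growth of PLN) / (growth of CNY).
The CNY side grows by 1 + 0.1048×210/360 = 1.0611333.
Hence g_PLN = 1.0489475.
r = (1.0489475 − 1)/(210/360) = 0.083910 → 8.39%.

8.39%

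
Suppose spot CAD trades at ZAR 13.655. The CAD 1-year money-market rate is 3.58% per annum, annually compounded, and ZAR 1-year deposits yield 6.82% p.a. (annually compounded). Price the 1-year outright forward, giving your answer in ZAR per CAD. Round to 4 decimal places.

T = 1 year.
ZAR accumulates by (1 + 0.0682)^1 = 1.068200.
Growth of 1 CAD over T: (1 + 0.0358)^1 = 1.035800.
CIP: F = S · (grow ZAR)/(grow CAD) = 13.655 × 1.068200/1.035800 = 14.082131 ZAR per CAD.

14.0821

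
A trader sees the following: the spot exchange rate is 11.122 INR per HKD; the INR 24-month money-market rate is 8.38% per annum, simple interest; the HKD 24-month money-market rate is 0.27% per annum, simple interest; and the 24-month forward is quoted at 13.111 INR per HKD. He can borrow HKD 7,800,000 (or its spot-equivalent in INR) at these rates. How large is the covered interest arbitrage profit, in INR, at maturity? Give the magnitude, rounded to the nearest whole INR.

INR 1,526,867

T = 2 years.
Route A — deposit HKD, sell forward: 7,800,000 × 1.005400 × 13.111 = INR 102,818,035.32.
Route B — convert at spot, deposit INR: 7,800,000 × 11.122 × 1.167600 = INR 101,291,168.16.
The quoted forward overvalues HKD, so borrow INR, buy HKD at spot, deposit the HKD at 0.27%, and sell the proceeds forward at 13.111.
Arbitrage profit = |102,818,035.32 − 101,291,168.16| = INR 1,526,867.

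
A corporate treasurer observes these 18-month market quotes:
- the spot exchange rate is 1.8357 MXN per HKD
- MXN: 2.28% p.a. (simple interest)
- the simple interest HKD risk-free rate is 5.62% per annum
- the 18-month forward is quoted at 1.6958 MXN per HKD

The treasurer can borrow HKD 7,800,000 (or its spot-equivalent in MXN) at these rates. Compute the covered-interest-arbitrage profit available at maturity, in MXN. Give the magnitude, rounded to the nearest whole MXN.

MXN 465,855

T = 18/12 years.
Invest the HKD and cover forward: 7,800,000 × 1.084300 × 1.6958 = MXN 14,342,296.33.
Convert at spot and invest in MXN: 7,800,000 × 1.8357 × 1.034200 = MXN 14,808,151.33.
The quoted forward undervalues HKD, so borrow HKD, convert to MXN at spot, deposit the MXN at 2.28%, and buy HKD forward at 1.6958 to cover the loan.
Profit = 14,808,151.33 − 14,342,296.33 = MXN 465,855.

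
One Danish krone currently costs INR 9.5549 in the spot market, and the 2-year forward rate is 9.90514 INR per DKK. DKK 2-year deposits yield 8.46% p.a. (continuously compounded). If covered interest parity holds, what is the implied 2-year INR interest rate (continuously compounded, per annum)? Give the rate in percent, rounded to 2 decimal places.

T = 2 years.
F/S = 9.90514/9.5549 = 1.0366555 = (growth of INR) / (growth of DKK).
The DKK side grows by e^(0.0846×2) = 1.184357.
That pins the INR growth at 1.2277702.
Take logs: ln 1.2277702 / 2 = 0.102600, so 10.26%.

10.26%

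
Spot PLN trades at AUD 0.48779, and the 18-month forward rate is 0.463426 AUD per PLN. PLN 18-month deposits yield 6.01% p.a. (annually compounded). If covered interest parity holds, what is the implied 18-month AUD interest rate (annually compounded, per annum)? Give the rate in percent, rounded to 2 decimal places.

2.45%

T = 18/12 years.
F/S = 0.463426/0.48779 = 0.9500523 = (growth of AUD) / (growth of PLN).
The PLN side grows by (1 + 0.0601)^(18/12) = 1.0914912.
Hence g_AUD = 1.0369737.
r = 1.0369737^(12/18) − 1 = 0.024500 → 2.45%.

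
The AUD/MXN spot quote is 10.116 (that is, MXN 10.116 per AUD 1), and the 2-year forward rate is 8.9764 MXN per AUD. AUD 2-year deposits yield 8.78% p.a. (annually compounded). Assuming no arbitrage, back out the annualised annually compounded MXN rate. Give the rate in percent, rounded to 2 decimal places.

T = 2 years.
CIP gives F = S · g_MXN/g_AUD, so g_MXN/g_AUD = 8.9764/10.116 = 0.8873468.
The AUD side grows by (1 + 0.0878)^2 = 1.1833088.
Hence g_MXN = 1.0500053.
Annualise: 1.0500053^(1/2) − 1 = 0.024698 = 2.47%.

2.47%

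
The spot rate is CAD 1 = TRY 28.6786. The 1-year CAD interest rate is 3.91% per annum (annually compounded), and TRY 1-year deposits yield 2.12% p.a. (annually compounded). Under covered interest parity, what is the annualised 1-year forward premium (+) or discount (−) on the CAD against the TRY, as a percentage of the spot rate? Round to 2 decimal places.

T = 1 year.
CIP forward (TRY per CAD) = 28.6786 × 1.021200/1.039100 = 28.1845696.
Annualised premium = (F − S)/S × (1/T) = (28.1845696 − 28.6786)/28.6786 ÷ 1 = -1.72%.

-1.72%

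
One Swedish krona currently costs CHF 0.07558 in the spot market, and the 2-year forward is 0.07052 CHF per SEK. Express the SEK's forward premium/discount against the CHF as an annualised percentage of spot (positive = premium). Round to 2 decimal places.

T = 2 years.
(F − S)/S = (0.07052 − 0.07558)/0.07558 = -0.0669489.
Per annum: -0.0669489 / 2 = -0.033474 = -3.35%.

-3.35%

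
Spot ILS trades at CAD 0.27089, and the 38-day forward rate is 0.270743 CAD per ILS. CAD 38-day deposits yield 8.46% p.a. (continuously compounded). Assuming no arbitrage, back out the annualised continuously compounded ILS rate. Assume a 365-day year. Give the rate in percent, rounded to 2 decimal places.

8.98%

T = 38/365 years.
CIP gives F = S · g_CAD/g_ILS, so g_CAD/g_ILS = 0.270743/0.27089 = 0.9994573.
CAD growth factor: e^(0.0846×38/365) = 1.0088466.
That pins the ILS growth at 1.0093944.
r = ln(1.0093944)/(38/365) = 0.089814 → 8.98%.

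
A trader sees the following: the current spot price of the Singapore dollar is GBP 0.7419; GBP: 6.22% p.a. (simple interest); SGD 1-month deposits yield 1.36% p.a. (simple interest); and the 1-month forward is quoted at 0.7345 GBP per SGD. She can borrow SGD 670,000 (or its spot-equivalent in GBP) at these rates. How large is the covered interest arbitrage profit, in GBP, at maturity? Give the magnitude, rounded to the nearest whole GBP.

GBP 6,977

T = 1/12 years.
Route A — deposit SGD, sell forward: 670,000 × 1.00113333 × 0.7345 = GBP 492,672.73.
Route B — convert at spot, deposit GBP: 670,000 × 0.7419 × 1.00518333 = GBP 499,649.49.
The quoted forward undervalues SGD, so borrow SGD, convert to GBP at spot, deposit the GBP at 6.22%, and buy SGD forward at 0.7345 to cover the loan.
The gap between the two covered legs is GBP 6,977.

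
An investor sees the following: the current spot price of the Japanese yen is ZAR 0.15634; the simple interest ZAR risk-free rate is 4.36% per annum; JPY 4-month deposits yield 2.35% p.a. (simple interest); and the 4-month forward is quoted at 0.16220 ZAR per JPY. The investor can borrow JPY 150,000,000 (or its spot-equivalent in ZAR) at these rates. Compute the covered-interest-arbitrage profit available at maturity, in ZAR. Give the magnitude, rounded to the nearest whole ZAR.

T = 4/12 years.
Invest the JPY and cover forward: 150,000,000 × 1.0078333333 × 0.16220 = ZAR 24,520,585.00.
Convert at spot and invest in ZAR: 150,000,000 × 0.15634 × 1.0145333333 = ZAR 23,791,821.20.
The quoted forward overvalues JPY, so borrow ZAR, buy JPY at spot, deposit the JPY at 2.35%, and sell the proceeds forward at 0.16220.
The gap between the two covered legs is ZAR 728,764.

ZAR 728,764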